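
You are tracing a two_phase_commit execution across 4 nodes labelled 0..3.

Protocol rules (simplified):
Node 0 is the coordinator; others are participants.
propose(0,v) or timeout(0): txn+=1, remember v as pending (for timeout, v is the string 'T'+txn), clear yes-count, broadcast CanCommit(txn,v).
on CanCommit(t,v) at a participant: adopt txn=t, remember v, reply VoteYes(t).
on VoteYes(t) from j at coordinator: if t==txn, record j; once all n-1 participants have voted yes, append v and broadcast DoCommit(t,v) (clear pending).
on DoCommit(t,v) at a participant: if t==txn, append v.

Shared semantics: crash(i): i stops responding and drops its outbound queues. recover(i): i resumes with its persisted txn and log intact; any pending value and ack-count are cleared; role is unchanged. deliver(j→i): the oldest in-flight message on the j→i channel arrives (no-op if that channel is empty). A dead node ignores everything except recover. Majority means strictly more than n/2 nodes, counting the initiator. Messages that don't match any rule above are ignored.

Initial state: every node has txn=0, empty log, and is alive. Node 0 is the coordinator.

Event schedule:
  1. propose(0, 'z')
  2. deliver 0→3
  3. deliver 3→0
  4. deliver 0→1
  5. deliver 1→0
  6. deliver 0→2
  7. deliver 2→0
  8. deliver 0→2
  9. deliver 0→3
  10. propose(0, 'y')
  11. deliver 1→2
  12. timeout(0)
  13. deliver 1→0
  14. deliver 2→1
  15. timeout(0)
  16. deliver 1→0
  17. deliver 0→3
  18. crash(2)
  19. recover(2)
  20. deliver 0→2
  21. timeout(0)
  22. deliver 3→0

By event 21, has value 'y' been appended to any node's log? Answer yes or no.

no

e1 propose(0,'z'): 0[coor,t=1,-]
e2 deliver 0→3: 3[part,t=1,-]
e3 deliver 3→0: ·
e4 deliver 0→1: 1[part,t=1,-]
e5 deliver 1→0: ·
e6 deliver 0→2: 2[part,t=1,-]
e7 deliver 2→0: 0[coor,t=1,z]
e8 deliver 0→2: 2[part,t=1,z]
e9 deliver 0→3: 3[part,t=1,z]
e10 propose(0,'y'): 0[coor,t=2,z]
e11 deliver 1→2: ·
e12 timeout(0): 0[coor,t=3,z]
e13 deliver 1→0: ·
e14 deliver 2→1: ·
e15 timeout(0): 0[coor,t=4,z]
e16 deliver 1→0: ·
e17 deliver 0→3: 3[part,t=2,z]
e18 crash(2): 2[✗part,t=1,z]
e19 recover(2): 2[part,t=1,z]
e20 deliver 0→2: 2[part,t=2,z]
e21 timeout(0): 0[coor,t=5,z]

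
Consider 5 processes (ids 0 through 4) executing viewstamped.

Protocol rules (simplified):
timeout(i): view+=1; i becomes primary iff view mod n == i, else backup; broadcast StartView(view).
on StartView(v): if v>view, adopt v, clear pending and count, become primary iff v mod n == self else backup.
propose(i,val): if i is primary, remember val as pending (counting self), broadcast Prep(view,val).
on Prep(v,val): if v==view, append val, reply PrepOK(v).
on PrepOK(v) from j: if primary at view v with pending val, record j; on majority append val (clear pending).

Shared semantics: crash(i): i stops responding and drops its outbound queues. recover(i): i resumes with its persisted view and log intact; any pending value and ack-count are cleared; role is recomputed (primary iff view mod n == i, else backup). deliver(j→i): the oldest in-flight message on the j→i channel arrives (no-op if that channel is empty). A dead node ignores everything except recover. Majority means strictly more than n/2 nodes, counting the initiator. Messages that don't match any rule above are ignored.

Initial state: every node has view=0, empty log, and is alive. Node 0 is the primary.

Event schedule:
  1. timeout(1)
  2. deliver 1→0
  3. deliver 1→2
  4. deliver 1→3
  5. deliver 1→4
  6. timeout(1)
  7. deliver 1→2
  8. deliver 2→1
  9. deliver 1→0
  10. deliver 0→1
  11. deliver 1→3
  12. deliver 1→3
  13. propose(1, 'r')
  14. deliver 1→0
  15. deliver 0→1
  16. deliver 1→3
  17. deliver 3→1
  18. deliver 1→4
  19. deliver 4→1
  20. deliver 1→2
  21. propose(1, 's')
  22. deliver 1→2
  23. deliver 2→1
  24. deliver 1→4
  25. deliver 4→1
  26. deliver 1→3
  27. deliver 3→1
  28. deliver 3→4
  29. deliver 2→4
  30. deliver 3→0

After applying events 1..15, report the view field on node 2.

1. timeout(1):  <1:prim v1 ->
2. deliver 1→0:  <0:back v1 ->
3. deliver 1→2:  <2:back v1 ->
4. deliver 1→3:  <3:back v1 ->
5. deliver 1→4:  <4:back v1 ->
6. timeout(1):  <1:back v2 ->
7. deliver 1→2:  <2:prim v2 ->
8. deliver 2→1:  nop
9. deliver 1→0:  <0:back v2 ->
10. deliver 0→1:  nop
11. deliver 1→3:  <3:back v2 ->
12. deliver 1→3:  nop
13. propose(1,'r'):  nop
14. deliver 1→0:  nop
15. deliver 0→1:  nop

2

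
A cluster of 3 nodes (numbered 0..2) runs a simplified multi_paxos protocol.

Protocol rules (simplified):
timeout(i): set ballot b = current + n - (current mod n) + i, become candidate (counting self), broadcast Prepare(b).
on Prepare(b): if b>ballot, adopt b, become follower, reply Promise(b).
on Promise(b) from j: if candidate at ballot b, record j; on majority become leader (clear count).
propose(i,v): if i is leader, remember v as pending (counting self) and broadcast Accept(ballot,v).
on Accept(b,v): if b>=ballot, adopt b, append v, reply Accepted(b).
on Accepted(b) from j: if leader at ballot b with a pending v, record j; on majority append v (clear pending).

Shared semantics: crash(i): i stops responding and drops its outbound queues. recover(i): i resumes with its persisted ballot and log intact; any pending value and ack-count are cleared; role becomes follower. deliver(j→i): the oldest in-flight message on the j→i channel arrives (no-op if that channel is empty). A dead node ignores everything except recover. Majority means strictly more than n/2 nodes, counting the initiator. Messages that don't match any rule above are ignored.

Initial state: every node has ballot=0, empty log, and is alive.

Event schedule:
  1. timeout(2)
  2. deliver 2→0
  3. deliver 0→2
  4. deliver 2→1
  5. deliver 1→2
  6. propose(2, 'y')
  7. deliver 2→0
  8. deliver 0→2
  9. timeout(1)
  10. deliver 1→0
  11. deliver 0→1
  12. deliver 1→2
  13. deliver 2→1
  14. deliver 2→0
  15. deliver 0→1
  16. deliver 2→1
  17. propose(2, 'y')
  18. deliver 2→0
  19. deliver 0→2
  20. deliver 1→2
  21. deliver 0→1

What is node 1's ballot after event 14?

[1] timeout(2) → N2(cand b5 [-])
[2] deliver 2→0 → N0(foll b5 [-])
[3] deliver 0→2 → N2(lead b5 [-])
[4] deliver 2→1 → N1(foll b5 [-])
[5] deliver 1→2 → ∅
[6] propose(2,'y') → ∅
[7] deliver 2→0 → N0(foll b5 [y])
[8] deliver 0→2 → N2(lead b5 [y])
[9] timeout(1) → N1(cand b7 [-])
[10] deliver 1→0 → N0(foll b7 [y])
[11] deliver 0→1 → N1(lead b7 [-])
[12] deliver 1→2 → N2(foll b7 [y])
[13] deliver 2→1 → ∅
[14] deliver 2→0 → ∅

7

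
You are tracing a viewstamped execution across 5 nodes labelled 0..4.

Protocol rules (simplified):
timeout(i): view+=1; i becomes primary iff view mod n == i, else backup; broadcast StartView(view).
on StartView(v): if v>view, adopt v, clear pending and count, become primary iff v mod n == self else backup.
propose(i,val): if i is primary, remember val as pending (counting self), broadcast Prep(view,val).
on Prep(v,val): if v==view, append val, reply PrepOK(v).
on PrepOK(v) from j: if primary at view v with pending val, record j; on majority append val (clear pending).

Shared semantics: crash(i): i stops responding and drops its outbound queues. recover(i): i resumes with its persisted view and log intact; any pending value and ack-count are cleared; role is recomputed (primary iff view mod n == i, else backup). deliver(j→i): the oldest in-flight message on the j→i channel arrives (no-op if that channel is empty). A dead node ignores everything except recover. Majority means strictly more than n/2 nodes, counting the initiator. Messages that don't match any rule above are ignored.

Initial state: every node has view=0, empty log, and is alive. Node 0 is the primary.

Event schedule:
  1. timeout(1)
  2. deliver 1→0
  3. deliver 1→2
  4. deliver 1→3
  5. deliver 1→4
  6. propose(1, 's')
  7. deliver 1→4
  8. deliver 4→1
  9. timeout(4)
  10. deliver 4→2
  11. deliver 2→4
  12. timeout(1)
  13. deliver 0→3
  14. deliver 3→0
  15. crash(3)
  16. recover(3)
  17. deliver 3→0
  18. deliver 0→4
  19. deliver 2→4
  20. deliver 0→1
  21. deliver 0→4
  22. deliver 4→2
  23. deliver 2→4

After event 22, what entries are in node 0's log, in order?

[1] timeout(1) → N1(prim v1 [-])
[2] deliver 1→0 → N0(back v1 [-])
[3] deliver 1→2 → N2(back v1 [-])
[4] deliver 1→3 → N3(back v1 [-])
[5] deliver 1→4 → N4(back v1 [-])
[6] propose(1,'s') → ∅
[7] deliver 1→4 → N4(back v1 [s])
[8] deliver 4→1 → ∅
[9] timeout(4) → N4(back v2 [s])
[10] deliver 4→2 → N2(prim v2 [-])
[11] deliver 2→4 → ∅
[12] timeout(1) → N1(back v2 [-])
[13] deliver 0→3 → ∅
[14] deliver 3→0 → ∅
[15] crash(3) → N3(✗back v1 [-])
[16] recover(3) → N3(back v1 [-])
[17] deliver 3→0 → ∅
[18] deliver 0→4 → ∅
[19] deliver 2→4 → ∅
[20] deliver 0→1 → ∅
[21] deliver 0→4 → ∅
[22] deliver 4→2 → ∅

empty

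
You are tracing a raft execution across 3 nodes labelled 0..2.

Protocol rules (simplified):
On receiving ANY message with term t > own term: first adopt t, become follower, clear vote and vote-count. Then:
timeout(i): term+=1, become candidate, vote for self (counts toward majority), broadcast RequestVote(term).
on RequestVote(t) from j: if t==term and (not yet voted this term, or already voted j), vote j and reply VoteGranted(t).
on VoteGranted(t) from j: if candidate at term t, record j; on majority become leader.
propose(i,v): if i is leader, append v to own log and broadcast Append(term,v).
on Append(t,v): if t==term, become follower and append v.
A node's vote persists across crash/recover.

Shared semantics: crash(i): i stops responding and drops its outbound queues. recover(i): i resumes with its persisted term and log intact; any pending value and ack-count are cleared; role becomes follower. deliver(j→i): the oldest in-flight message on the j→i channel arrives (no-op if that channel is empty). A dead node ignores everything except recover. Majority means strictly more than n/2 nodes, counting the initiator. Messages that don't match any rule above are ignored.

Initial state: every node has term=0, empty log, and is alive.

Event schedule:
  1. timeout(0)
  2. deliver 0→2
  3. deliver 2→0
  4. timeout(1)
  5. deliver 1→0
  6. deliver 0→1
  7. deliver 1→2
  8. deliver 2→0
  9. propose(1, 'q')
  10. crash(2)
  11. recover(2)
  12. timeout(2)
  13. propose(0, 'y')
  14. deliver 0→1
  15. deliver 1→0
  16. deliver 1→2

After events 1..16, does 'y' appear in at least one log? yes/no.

yes

[1] timeout(0) → N0(cand t1 [-])
[2] deliver 0→2 → N2(foll t1 [-])
[3] deliver 2→0 → N0(lead t1 [-])
[4] timeout(1) → N1(cand t1 [-])
[5] deliver 1→0 → ∅
[6] deliver 0→1 → ∅
[7] deliver 1→2 → ∅
[8] deliver 2→0 → ∅
[9] propose(1,'q') → ∅
[10] crash(2) → N2(✗foll t1 [-])
[11] recover(2) → N2(foll t1 [-])
[12] timeout(2) → N2(cand t2 [-])
[13] propose(0,'y') → N0(lead t1 [y])
[14] deliver 0→1 → N1(foll t1 [y])
[15] deliver 1→0 → ∅
[16] deliver 1→2 → ∅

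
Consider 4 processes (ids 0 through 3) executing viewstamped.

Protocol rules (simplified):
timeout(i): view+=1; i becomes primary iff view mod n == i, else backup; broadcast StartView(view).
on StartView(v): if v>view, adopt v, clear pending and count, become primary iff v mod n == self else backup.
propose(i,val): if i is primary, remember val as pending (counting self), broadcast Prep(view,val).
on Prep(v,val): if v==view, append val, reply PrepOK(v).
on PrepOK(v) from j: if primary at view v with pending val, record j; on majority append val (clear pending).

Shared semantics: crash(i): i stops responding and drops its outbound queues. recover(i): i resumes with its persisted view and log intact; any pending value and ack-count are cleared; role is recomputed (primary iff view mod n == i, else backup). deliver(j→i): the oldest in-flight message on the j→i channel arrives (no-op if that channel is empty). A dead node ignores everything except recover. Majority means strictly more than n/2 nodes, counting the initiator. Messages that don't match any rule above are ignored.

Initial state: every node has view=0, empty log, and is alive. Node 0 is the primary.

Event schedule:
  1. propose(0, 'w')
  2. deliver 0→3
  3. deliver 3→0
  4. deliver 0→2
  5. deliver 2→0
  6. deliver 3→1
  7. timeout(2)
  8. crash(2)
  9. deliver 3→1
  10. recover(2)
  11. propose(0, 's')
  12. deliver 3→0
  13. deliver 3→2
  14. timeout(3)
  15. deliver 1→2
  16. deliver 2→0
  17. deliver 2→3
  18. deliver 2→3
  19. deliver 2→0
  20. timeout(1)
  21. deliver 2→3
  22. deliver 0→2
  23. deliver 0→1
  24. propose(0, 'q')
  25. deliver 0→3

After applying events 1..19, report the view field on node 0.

0

[1] propose(0,'w') → ∅
[2] deliver 0→3 → N3(back v0 [w])
[3] deliver 3→0 → ∅
[4] deliver 0→2 → N2(back v0 [w])
[5] deliver 2→0 → N0(prim v0 [w])
[6] deliver 3→1 → ∅
[7] timeout(2) → N2(back v1 [w])
[8] crash(2) → N2(✗back v1 [w])
[9] deliver 3→1 → ∅
[10] recover(2) → N2(back v1 [w])
[11] propose(0,'s') → ∅
[12] deliver 3→0 → ∅
[13] deliver 3→2 → ∅
[14] timeout(3) → N3(back v1 [w])
[15] deliver 1→2 → ∅
[16] deliver 2→0 → ∅
[17] deliver 2→3 → ∅
[18] deliver 2→3 → ∅
[19] deliver 2→0 → ∅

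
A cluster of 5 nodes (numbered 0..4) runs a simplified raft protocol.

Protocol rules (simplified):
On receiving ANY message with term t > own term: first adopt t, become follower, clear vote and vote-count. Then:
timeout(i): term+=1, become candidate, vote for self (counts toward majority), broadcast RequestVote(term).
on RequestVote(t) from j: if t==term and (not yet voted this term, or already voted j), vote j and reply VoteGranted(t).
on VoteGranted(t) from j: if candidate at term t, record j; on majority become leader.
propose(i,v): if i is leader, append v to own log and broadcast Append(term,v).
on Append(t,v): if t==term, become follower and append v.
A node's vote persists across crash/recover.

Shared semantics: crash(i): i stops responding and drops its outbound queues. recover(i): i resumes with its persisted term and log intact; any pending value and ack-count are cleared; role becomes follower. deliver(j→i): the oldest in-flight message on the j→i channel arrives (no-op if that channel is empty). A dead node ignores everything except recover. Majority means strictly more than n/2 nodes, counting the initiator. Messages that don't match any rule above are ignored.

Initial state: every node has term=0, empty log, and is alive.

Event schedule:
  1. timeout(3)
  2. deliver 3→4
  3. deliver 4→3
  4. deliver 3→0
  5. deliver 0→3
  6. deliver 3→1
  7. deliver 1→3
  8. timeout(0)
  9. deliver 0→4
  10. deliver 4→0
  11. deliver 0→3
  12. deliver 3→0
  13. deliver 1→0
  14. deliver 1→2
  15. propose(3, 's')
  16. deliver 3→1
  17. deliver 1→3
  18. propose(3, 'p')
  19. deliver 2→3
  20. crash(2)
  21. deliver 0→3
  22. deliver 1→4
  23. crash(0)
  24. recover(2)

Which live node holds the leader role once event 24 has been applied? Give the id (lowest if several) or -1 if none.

e1 timeout(3): 3[cand,t=1,-]
e2 deliver 3→4: 4[foll,t=1,-]
e3 deliver 4→3: ·
e4 deliver 3→0: 0[foll,t=1,-]
e5 deliver 0→3: 3[lead,t=1,-]
e6 deliver 3→1: 1[foll,t=1,-]
e7 deliver 1→3: ·
e8 timeout(0): 0[cand,t=2,-]
e9 deliver 0→4: 4[foll,t=2,-]
e10 deliver 4→0: ·
e11 deliver 0→3: 3[foll,t=2,-]
e12 deliver 3→0: 0[lead,t=2,-]
e13 deliver 1→0: ·
e14 deliver 1→2: ·
e15 propose(3,'s'): ·
e16 deliver 3→1: ·
e17 deliver 1→3: ·
e18 propose(3,'p'): ·
e19 deliver 2→3: ·
e20 crash(2): 2[✗foll,t=0,-]
e21 deliver 0→3: ·
e22 deliver 1→4: ·
e23 crash(0): 0[✗lead,t=2,-]
e24 recover(2): 2[foll,t=0,-]

-1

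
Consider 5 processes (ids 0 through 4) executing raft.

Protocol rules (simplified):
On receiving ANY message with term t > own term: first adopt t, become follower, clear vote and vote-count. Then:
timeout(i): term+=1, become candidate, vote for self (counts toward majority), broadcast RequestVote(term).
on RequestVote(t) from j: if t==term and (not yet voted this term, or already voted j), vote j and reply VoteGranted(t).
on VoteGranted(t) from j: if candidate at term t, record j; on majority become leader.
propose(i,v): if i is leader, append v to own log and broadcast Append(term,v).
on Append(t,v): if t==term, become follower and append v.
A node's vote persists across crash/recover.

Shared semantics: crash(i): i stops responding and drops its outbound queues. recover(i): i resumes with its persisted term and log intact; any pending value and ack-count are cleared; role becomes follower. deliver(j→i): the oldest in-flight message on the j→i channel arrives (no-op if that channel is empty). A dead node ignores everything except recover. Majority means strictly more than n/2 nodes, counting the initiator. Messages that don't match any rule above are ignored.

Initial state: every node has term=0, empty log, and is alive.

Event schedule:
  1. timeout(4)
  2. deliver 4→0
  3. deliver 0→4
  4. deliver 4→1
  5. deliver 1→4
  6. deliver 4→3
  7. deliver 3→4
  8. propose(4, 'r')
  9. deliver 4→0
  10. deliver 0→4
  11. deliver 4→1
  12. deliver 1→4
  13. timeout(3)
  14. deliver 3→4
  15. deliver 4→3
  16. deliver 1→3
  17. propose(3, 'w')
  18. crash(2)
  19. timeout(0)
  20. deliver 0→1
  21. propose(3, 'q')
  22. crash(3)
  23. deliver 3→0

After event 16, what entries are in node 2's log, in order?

empty

step 1 timeout(4): 4={cand,t=1,log=-}
step 2 deliver 4→0: 0={foll,t=1,log=-}
step 3 deliver 0→4: —
step 4 deliver 4→1: 1={foll,t=1,log=-}
step 5 deliver 1→4: 4={lead,t=1,log=-}
step 6 deliver 4→3: 3={foll,t=1,log=-}
step 7 deliver 3→4: —
step 8 propose(4,'r'): 4={lead,t=1,log=r}
step 9 deliver 4→0: 0={foll,t=1,log=r}
step 10 deliver 0→4: —
step 11 deliver 4→1: 1={foll,t=1,log=r}
step 12 deliver 1→4: —
step 13 timeout(3): 3={cand,t=2,log=-}
step 14 deliver 3→4: 4={foll,t=2,log=r}
step 15 deliver 4→3: —
step 16 deliver 1→3: —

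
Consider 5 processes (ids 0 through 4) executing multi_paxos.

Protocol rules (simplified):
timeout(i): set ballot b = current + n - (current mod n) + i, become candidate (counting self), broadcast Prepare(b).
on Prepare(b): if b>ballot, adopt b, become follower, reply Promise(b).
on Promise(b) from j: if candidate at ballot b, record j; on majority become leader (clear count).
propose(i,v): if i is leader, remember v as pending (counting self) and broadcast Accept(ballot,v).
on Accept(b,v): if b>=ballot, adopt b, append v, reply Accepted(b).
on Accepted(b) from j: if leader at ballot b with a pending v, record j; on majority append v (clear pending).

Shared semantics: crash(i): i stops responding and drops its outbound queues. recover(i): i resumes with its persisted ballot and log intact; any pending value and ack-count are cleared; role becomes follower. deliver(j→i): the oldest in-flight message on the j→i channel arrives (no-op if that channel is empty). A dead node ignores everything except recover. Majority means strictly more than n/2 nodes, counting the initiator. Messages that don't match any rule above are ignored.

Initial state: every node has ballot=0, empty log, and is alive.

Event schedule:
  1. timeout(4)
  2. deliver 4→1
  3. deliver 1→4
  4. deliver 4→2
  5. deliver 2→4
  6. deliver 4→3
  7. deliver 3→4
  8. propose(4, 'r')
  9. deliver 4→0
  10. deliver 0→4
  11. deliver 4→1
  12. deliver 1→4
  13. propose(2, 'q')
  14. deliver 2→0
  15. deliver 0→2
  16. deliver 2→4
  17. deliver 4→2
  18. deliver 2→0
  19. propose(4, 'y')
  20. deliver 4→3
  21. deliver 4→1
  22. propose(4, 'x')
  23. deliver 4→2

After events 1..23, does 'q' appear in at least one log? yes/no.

no

1. timeout(4):  <4:cand b9 ->
2. deliver 4→1:  <1:foll b9 ->
3. deliver 1→4:  nop
4. deliver 4→2:  <2:foll b9 ->
5. deliver 2→4:  <4:lead b9 ->
6. deliver 4→3:  <3:foll b9 ->
7. deliver 3→4:  nop
8. propose(4,'r'):  nop
9. deliver 4→0:  <0:foll b9 ->
10. deliver 0→4:  nop
11. deliver 4→1:  <1:foll b9 r>
12. deliver 1→4:  nop
13. propose(2,'q'):  nop
14. deliver 2→0:  nop
15. deliver 0→2:  nop
16. deliver 2→4:  nop
17. deliver 4→2:  <2:foll b9 r>
18. deliver 2→0:  nop
19. propose(4,'y'):  nop
20. deliver 4→3:  <3:foll b9 r>
21. deliver 4→1:  <1:foll b9 r,y>
22. propose(4,'x'):  nop
23. deliver 4→2:  <2:foll b9 r,y>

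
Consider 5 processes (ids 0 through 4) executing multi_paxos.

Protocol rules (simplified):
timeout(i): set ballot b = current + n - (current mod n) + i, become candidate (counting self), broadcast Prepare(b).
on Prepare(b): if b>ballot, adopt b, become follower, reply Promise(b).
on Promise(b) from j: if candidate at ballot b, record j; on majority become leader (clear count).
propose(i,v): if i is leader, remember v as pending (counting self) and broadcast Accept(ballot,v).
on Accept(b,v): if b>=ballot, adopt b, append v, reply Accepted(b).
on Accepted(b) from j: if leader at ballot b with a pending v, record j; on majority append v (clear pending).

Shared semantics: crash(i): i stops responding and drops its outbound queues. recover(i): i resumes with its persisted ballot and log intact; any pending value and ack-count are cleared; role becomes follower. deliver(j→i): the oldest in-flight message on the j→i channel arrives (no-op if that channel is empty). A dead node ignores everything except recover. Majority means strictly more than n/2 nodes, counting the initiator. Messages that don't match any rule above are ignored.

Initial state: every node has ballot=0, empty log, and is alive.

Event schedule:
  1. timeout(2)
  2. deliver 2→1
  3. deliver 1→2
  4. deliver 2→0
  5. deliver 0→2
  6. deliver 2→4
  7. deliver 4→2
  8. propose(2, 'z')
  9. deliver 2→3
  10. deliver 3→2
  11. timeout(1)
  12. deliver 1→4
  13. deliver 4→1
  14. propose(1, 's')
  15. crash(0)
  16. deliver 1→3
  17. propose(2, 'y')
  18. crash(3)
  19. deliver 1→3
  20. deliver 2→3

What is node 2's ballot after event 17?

7

step 1 timeout(2): 2={cand,b=7,log=-}
step 2 deliver 2→1: 1={foll,b=7,log=-}
step 3 deliver 1→2: —
step 4 deliver 2→0: 0={foll,b=7,log=-}
step 5 deliver 0→2: 2={lead,b=7,log=-}
step 6 deliver 2→4: 4={foll,b=7,log=-}
step 7 deliver 4→2: —
step 8 propose(2,'z'): —
step 9 deliver 2→3: 3={foll,b=7,log=-}
step 10 deliver 3→2: —
step 11 timeout(1): 1={cand,b=11,log=-}
step 12 deliver 1→4: 4={foll,b=11,log=-}
step 13 deliver 4→1: —
step 14 propose(1,'s'): —
step 15 crash(0): 0={✗foll,b=7,log=-}
step 16 deliver 1→3: 3={foll,b=11,log=-}
step 17 propose(2,'y'): —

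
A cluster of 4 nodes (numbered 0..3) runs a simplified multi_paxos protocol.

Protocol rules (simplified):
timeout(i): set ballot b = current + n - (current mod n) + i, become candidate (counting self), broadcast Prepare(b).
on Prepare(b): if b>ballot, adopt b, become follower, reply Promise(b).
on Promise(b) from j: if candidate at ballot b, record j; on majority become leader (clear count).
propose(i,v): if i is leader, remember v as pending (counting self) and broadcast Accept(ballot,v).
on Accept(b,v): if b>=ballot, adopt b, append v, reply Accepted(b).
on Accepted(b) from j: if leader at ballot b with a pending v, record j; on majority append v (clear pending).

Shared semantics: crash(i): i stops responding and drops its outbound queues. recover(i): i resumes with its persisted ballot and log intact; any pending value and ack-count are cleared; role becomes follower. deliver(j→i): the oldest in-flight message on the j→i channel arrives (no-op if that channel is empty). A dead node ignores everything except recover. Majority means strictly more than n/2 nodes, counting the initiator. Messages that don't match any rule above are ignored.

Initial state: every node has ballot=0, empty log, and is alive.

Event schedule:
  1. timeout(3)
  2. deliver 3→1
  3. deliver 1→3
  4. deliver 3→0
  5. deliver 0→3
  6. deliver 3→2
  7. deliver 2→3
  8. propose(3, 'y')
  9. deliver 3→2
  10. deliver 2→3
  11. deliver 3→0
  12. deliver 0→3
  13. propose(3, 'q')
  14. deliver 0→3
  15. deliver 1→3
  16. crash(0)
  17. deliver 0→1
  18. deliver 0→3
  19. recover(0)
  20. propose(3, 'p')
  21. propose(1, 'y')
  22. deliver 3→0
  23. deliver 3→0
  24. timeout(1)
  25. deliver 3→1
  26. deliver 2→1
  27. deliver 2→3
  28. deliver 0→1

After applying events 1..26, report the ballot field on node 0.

7

step 1 timeout(3): 3={cand,b=7,log=-}
step 2 deliver 3→1: 1={foll,b=7,log=-}
step 3 deliver 1→3: —
step 4 deliver 3→0: 0={foll,b=7,log=-}
step 5 deliver 0→3: 3={lead,b=7,log=-}
step 6 deliver 3→2: 2={foll,b=7,log=-}
step 7 deliver 2→3: —
step 8 propose(3,'y'): —
step 9 deliver 3→2: 2={foll,b=7,log=y}
step 10 deliver 2→3: —
step 11 deliver 3→0: 0={foll,b=7,log=y}
step 12 deliver 0→3: 3={lead,b=7,log=y}
step 13 propose(3,'q'): —
step 14 deliver 0→3: —
step 15 deliver 1→3: —
step 16 crash(0): 0={✗foll,b=7,log=y}
step 17 deliver 0→1: —
step 18 deliver 0→3: —
step 19 recover(0): 0={foll,b=7,log=y}
step 20 propose(3,'p'): —
step 21 propose(1,'y'): —
step 22 deliver 3→0: 0={foll,b=7,log=y,q}
step 23 deliver 3→0: 0={foll,b=7,log=y,q,p}
step 24 timeout(1): 1={cand,b=9,log=-}
step 25 deliver 3→1: —
step 26 deliver 2→1: —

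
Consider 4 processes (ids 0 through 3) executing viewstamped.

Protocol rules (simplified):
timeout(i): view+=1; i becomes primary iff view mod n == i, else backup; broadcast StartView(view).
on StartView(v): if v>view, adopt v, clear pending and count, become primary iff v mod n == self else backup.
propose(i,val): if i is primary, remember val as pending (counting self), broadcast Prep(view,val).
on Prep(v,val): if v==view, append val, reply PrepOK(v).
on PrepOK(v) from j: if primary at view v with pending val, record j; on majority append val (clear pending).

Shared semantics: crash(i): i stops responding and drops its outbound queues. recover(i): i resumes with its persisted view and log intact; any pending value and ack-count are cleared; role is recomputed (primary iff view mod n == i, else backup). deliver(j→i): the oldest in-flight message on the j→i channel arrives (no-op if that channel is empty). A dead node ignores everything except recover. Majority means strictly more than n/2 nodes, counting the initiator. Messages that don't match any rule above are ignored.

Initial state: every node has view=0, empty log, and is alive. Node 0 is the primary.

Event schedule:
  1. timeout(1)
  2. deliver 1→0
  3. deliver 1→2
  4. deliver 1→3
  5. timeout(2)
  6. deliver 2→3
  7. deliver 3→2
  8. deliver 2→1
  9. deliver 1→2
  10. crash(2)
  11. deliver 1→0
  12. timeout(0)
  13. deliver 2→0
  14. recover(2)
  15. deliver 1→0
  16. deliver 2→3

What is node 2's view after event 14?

after 1 — timeout(1): n1:prim/v1/[-]
after 2 — deliver 1→0: n0:back/v1/[-]
after 3 — deliver 1→2: n2:back/v1/[-]
after 4 — deliver 1→3: n3:back/v1/[-]
after 5 — timeout(2): n2:prim/v2/[-]
after 6 — deliver 2→3: n3:back/v2/[-]
after 7 — deliver 3→2: ·
after 8 — deliver 2→1: n1:back/v2/[-]
after 9 — deliver 1→2: ·
after 10 — crash(2): n2:✗prim/v2/[-]
after 11 — deliver 1→0: ·
after 12 — timeout(0): n0:back/v2/[-]
after 13 — deliver 2→0: ·
after 14 — recover(2): n2:prim/v2/[-]

2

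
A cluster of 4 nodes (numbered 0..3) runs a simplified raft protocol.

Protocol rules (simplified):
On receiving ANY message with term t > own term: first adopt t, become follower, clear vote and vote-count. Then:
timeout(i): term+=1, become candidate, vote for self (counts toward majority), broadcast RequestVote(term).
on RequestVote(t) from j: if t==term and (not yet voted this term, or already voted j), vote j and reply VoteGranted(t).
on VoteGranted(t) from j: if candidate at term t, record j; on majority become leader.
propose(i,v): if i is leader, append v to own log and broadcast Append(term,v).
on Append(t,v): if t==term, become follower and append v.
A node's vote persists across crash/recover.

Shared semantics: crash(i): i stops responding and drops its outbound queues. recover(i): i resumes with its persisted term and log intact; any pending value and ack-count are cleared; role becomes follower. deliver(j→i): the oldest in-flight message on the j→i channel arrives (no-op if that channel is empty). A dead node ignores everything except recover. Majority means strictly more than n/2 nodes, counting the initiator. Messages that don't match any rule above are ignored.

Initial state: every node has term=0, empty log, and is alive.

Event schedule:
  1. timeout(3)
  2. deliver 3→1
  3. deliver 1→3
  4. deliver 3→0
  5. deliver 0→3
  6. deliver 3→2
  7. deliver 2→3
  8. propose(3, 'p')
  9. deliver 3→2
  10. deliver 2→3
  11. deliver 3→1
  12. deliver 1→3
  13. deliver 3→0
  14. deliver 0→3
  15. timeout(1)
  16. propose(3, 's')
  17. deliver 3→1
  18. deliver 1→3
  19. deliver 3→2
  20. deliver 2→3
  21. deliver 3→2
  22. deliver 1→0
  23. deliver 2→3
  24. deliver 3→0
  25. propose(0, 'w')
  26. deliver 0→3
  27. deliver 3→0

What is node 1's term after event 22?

2

e1 timeout(3): 3[cand,t=1,-]
e2 deliver 3→1: 1[foll,t=1,-]
e3 deliver 1→3: ·
e4 deliver 3→0: 0[foll,t=1,-]
e5 deliver 0→3: 3[lead,t=1,-]
e6 deliver 3→2: 2[foll,t=1,-]
e7 deliver 2→3: ·
e8 propose(3,'p'): 3[lead,t=1,p]
e9 deliver 3→2: 2[foll,t=1,p]
e10 deliver 2→3: ·
e11 deliver 3→1: 1[foll,t=1,p]
e12 deliver 1→3: ·
e13 deliver 3→0: 0[foll,t=1,p]
e14 deliver 0→3: ·
e15 timeout(1): 1[cand,t=2,p]
e16 propose(3,'s'): 3[lead,t=1,p,s]
e17 deliver 3→1: ·
e18 deliver 1→3: 3[foll,t=2,p,s]
e19 deliver 3→2: 2[foll,t=1,p,s]
e20 deliver 2→3: ·
e21 deliver 3→2: ·
e22 deliver 1→0: 0[foll,t=2,p]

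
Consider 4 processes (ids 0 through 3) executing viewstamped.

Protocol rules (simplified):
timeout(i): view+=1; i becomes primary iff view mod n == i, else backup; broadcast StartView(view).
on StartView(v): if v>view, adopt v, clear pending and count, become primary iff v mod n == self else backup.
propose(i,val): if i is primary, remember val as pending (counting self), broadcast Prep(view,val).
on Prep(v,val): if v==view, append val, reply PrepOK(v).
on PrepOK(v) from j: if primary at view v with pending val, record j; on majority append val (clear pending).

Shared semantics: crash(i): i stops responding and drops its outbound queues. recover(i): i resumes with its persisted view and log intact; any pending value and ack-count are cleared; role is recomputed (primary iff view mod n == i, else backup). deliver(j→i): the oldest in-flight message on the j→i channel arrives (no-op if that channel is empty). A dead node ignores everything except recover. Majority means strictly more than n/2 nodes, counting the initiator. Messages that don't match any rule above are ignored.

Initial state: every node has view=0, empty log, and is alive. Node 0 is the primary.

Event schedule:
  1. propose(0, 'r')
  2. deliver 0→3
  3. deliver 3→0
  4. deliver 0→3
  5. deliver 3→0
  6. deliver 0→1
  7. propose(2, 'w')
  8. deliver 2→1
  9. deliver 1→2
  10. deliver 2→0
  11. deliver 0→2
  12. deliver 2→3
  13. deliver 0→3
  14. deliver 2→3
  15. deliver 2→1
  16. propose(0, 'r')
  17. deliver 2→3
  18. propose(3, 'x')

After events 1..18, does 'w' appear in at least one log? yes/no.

step 1 propose(0,'r'): —
step 2 deliver 0→3: 3={back,v=0,log=r}
step 3 deliver 3→0: —
step 4 deliver 0→3: —
step 5 deliver 3→0: —
step 6 deliver 0→1: 1={back,v=0,log=r}
step 7 propose(2,'w'): —
step 8 deliver 2→1: —
step 9 deliver 1→2: —
step 10 deliver 2→0: —
step 11 deliver 0→2: 2={back,v=0,log=r}
step 12 deliver 2→3: —
step 13 deliver 0→3: —
step 14 deliver 2→3: —
step 15 deliver 2→1: —
step 16 propose(0,'r'): —
step 17 deliver 2→3: —
step 18 propose(3,'x'): —

no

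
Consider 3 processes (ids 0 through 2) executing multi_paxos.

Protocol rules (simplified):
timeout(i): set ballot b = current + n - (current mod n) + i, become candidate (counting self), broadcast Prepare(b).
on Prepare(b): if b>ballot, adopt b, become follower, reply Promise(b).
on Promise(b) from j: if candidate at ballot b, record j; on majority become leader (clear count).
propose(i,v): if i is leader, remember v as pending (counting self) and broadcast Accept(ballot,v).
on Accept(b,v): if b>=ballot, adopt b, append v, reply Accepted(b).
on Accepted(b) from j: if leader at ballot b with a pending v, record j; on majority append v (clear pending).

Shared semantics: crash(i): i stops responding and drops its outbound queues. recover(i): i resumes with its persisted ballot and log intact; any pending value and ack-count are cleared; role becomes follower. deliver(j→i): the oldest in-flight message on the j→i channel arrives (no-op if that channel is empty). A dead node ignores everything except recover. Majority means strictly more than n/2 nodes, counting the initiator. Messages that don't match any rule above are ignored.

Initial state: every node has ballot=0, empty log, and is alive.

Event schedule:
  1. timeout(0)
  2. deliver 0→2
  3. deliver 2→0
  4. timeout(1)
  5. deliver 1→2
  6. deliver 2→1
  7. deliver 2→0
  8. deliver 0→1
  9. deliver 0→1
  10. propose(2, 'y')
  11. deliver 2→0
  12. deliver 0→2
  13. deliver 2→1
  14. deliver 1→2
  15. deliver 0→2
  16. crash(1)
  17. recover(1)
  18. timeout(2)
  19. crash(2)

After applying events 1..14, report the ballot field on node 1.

4

1. timeout(0):  <0:cand b3 ->
2. deliver 0→2:  <2:foll b3 ->
3. deliver 2→0:  <0:lead b3 ->
4. timeout(1):  <1:cand b4 ->
5. deliver 1→2:  <2:foll b4 ->
6. deliver 2→1:  <1:lead b4 ->
7. deliver 2→0:  nop
8. deliver 0→1:  nop
9. deliver 0→1:  nop
10. propose(2,'y'):  nop
11. deliver 2→0:  nop
12. deliver 0→2:  nop
13. deliver 2→1:  nop
14. deliver 1→2:  nop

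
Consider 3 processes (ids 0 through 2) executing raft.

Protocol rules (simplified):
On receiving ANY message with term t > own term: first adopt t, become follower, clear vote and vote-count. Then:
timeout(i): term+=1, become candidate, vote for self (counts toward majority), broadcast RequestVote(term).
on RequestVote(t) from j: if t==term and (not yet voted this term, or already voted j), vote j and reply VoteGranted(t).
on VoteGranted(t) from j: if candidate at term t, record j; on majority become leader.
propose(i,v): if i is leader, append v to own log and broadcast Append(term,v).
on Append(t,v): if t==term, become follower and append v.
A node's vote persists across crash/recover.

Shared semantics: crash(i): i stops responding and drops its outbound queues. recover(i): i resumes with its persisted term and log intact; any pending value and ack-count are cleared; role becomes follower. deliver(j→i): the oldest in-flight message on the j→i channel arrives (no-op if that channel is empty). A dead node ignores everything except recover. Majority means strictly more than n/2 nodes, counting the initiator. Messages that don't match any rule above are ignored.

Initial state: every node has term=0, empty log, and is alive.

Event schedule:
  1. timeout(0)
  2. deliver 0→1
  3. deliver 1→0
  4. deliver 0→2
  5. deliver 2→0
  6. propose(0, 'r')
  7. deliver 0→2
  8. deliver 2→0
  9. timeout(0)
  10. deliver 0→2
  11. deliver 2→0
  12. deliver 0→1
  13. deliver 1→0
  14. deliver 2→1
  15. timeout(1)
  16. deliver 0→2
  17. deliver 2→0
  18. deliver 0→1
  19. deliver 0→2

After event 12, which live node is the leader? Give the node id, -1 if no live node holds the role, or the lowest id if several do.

after 1 — timeout(0): n0:cand/t1/[-]
after 2 — deliver 0→1: n1:foll/t1/[-]
after 3 — deliver 1→0: n0:lead/t1/[-]
after 4 — deliver 0→2: n2:foll/t1/[-]
after 5 — deliver 2→0: ·
after 6 — propose(0,'r'): n0:lead/t1/[r]
after 7 — deliver 0→2: n2:foll/t1/[r]
after 8 — deliver 2→0: ·
after 9 — timeout(0): n0:cand/t2/[r]
after 10 — deliver 0→2: n2:foll/t2/[r]
after 11 — deliver 2→0: n0:lead/t2/[r]
after 12 — deliver 0→1: n1:foll/t1/[r]

0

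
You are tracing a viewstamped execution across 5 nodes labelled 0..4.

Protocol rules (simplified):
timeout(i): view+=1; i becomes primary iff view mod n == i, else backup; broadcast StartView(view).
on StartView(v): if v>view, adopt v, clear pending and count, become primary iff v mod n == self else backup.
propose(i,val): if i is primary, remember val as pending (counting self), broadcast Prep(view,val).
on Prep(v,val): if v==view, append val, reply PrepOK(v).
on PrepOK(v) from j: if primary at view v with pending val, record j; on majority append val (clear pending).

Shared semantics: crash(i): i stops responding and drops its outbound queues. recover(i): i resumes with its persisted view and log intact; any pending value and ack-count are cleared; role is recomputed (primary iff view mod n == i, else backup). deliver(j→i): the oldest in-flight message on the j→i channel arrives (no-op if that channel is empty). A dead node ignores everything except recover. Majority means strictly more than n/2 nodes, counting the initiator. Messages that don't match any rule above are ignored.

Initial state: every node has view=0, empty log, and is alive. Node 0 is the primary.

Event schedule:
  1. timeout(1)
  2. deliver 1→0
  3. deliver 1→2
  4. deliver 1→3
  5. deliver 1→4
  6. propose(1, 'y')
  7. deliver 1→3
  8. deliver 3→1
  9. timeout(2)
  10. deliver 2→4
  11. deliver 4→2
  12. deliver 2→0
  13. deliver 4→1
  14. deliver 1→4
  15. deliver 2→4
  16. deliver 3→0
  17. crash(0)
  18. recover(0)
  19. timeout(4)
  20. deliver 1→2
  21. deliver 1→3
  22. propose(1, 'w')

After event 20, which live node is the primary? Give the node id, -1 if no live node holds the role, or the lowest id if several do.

e1 timeout(1): 1[prim,v=1,-]
e2 deliver 1→0: 0[back,v=1,-]
e3 deliver 1→2: 2[back,v=1,-]
e4 deliver 1→3: 3[back,v=1,-]
e5 deliver 1→4: 4[back,v=1,-]
e6 propose(1,'y'): ·
e7 deliver 1→3: 3[back,v=1,y]
e8 deliver 3→1: ·
e9 timeout(2): 2[prim,v=2,-]
e10 deliver 2→4: 4[back,v=2,-]
e11 deliver 4→2: ·
e12 deliver 2→0: 0[back,v=2,-]
e13 deliver 4→1: ·
e14 deliver 1→4: ·
e15 deliver 2→4: ·
e16 deliver 3→0: ·
e17 crash(0): 0[✗back,v=2,-]
e18 recover(0): 0[back,v=2,-]
e19 timeout(4): 4[back,v=3,-]
e20 deliver 1→2: ·

1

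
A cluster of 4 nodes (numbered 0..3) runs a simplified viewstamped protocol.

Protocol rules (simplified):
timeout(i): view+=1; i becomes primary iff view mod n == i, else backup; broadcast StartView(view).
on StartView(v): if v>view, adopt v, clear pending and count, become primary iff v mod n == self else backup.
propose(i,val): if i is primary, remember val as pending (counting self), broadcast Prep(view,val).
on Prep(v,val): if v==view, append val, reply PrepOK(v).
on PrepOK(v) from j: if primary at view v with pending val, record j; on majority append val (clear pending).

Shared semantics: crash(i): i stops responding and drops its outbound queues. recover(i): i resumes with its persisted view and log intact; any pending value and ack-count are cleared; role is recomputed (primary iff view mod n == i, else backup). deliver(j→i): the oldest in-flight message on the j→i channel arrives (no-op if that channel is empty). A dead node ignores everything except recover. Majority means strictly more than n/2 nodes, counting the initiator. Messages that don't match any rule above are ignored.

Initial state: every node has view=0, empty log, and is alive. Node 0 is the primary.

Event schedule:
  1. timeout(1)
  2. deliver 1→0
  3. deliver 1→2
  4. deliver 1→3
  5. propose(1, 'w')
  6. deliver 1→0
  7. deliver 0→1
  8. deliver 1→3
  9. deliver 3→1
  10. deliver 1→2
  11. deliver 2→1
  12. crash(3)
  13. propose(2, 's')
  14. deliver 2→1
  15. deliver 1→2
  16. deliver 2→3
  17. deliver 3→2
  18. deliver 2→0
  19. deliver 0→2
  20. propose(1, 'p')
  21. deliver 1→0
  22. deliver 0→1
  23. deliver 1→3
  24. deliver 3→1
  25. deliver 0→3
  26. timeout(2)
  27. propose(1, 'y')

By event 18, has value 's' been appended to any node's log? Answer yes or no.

e1 timeout(1): 1[prim,v=1,-]
e2 deliver 1→0: 0[back,v=1,-]
e3 deliver 1→2: 2[back,v=1,-]
e4 deliver 1→3: 3[back,v=1,-]
e5 propose(1,'w'): ·
e6 deliver 1→0: 0[back,v=1,w]
e7 deliver 0→1: ·
e8 deliver 1→3: 3[back,v=1,w]
e9 deliver 3→1: 1[prim,v=1,w]
e10 deliver 1→2: 2[back,v=1,w]
e11 deliver 2→1: ·
e12 crash(3): 3[✗back,v=1,w]
e13 propose(2,'s'): ·
e14 deliver 2→1: ·
e15 deliver 1→2: ·
e16 deliver 2→3: ·
e17 deliver 3→2: ·
e18 deliver 2→0: ·

no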